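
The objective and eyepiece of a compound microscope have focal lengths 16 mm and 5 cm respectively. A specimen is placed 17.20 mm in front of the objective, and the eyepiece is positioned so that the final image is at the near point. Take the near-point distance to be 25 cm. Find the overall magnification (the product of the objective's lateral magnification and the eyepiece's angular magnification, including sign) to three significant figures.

-80.0

Convert to cm: f_obj = 16 mm = 1.6 cm; d_o = 17.20 mm = 1.72 cm.
Objective: 1/d_i = 1/f_obj - 1/d_o = 1/1.6 - 1/1.72 = 0.04360 cm^-1, so d_i = 22.933 cm.
m_obj = -d_i/d_o = -22.933/1.72 = -13.333.
Eyepiece angular magnification (image at near point): M_eye = 1 + D/f_e = 1 + 25/5 = 6.000.
Overall M = m_obj x M_eye = (-13.333)(6.000) = -80.00.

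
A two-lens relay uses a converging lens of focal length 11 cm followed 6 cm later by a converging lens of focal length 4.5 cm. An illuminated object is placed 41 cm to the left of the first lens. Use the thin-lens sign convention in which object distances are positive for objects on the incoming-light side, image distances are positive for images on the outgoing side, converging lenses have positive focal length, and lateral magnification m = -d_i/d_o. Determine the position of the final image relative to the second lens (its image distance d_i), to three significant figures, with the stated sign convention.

3.00 cm

Applying the thin-lens equation to the first lens, 1/11 = 1/41 + 1/d_i1, which gives d_i1 = 15.033 cm.
This image would form 15.033 cm past lens 1, i.e. 9.033 cm beyond lens 2, so it is a virtual object for lens 2: d_o2 = 6 - 15.033 = -9.033 cm.
Applying the thin-lens equation again with f_2 = 4.5 cm and d_o2 = -9.033 cm gives d_i2 = 3.004 cm.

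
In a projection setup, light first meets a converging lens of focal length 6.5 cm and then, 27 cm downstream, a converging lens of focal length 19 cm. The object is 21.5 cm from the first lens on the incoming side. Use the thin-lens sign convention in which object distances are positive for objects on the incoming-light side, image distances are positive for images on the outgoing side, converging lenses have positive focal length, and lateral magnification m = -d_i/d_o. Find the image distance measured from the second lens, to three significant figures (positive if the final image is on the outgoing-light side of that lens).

-255 cm

First lens: d_i1 = 1/(1/6.5 - 1/21.5) = 9.317 cm.
Object distance for lens 2: d_o2 = 27 - 9.317 = 17.683 cm.
Second lens: d_i2 = 1/(1/19 - 1/(17.683)) = -255.177 cm.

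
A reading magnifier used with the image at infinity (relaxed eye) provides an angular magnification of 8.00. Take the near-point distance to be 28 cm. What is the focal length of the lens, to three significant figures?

For the image at infinity, M = D/f.
f = D/M = 28/8.0 = 3.500 cm.

3.50 cm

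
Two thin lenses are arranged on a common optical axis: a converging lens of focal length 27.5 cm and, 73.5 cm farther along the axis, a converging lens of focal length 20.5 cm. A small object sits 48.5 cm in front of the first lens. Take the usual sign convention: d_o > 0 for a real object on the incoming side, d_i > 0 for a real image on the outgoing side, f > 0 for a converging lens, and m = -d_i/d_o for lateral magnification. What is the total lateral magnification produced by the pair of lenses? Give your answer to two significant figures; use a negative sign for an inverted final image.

-2.6

Applying the thin-lens equation to the first lens, 1/27.5 = 1/48.5 + 1/d_i1, which gives d_i1 = 63.512 cm.
Its lateral magnification is m_1 = -d_i1/d_o1 = -(63.512)/48.5 = -1.3095.
That image sits 9.988 cm in front of the second lens, so d_o2 = 9.988 cm.
Applying the thin-lens equation again with f_2 = 20.5 cm and d_o2 = 9.988 cm gives d_i2 = -19.478 cm.
m_2 = -(-19.478)/(9.988) = 1.9502.
The system's lateral magnification is m_1 m_2 = (-1.3095)(1.9502) = -2.5538.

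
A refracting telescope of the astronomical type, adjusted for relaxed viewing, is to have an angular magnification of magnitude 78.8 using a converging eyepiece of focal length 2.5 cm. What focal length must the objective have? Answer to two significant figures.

|M| = f_obj/|f_eye|, so f_obj = |M| x |f_eye| = 78.8 x 2.5 = 197.000 cm.

200 cm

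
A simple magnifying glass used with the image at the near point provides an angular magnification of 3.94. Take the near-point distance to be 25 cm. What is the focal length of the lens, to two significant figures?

8.5 cm

For the image at the near point, M = 1 + D/f.
f = D/(M - 1) = 25/(3.94 - 1) = 8.503 cm.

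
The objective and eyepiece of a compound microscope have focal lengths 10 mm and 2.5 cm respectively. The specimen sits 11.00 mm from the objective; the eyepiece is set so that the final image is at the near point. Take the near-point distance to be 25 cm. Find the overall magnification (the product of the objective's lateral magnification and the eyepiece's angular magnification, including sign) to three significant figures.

Convert to cm: f_obj = 10 mm = 1 cm; d_o = 11.00 mm = 1.10 cm.
Objective: 1/d_i = 1/f_obj - 1/d_o = 1/1 - 1/1.10 = 0.09091 cm^-1, so d_i = 11.000 cm.
m_obj = -d_i/d_o = -11.000/1.10 = -10.000.
Eyepiece angular magnification (image at near point): M_eye = 1 + D/f_e = 1 + 25/2.5 = 11.000.
Overall M = m_obj x M_eye = (-10.000)(11.000) = -110.00.

-110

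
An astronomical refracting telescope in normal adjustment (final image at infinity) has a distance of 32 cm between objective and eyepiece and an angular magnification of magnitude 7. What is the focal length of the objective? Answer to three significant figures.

In normal adjustment the tube length equals f_obj + f_eye and |M| = f_obj/f_eye.
So f_obj = 7 f_eye and 7 f_eye + f_eye = 32 cm, giving f_eye = 32/8 = 4.000 cm and f_obj = 28.000 cm.

28.0 cm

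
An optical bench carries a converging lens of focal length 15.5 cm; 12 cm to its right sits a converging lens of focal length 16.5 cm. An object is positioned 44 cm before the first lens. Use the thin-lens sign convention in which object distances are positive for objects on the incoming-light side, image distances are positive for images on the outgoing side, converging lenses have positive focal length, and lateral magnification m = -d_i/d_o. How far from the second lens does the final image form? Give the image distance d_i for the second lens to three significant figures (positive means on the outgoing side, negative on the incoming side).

6.92 cm

Lens 1: 1/d_i1 = 1/f_1 - 1/d_o1 = 1/15.5 - 1/44 = 0.04179 cm^-1, so d_i1 = 23.930 cm.
Since 23.930 cm > 12 cm, the first image lies past the second lens and serves as a virtual object: d_o2 = L - d_i1 = -11.930 cm.
Lens 2: 1/d_i2 = 1/f_2 - 1/d_o2 = 1/16.5 - 1/(-11.930) = 0.14443 cm^-1, so d_i2 = 6.924 cm.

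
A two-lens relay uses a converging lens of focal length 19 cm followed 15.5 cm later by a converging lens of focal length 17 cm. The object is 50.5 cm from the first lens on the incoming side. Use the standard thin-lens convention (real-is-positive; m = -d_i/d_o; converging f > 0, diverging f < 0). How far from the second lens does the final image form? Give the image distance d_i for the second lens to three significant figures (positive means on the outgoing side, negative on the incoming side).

Lens 1: 1/d_i1 = 1/f_1 - 1/d_o1 = 1/19 - 1/50.5 = 0.03283 cm^-1, so d_i1 = 30.460 cm.
This image would form 30.460 cm past lens 1, i.e. 14.960 cm beyond lens 2, so it is a virtual object for lens 2: d_o2 = 15.5 - 30.460 = -14.960 cm.
Lens 2: 1/d_i2 = 1/f_2 - 1/d_o2 = 1/17 - 1/(-14.960) = 0.12567 cm^-1, so d_i2 = 7.958 cm.

7.96 cm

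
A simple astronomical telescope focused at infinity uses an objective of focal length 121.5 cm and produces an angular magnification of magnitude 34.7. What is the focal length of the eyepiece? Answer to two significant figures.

3.5 cm

|M| = f_obj/f_eye, so f_eye = f_obj/|M| = 121.5/34.7 = 3.501 cm.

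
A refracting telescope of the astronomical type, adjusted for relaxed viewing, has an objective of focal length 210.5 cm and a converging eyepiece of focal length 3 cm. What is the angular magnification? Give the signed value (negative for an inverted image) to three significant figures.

M = -f_obj/f_eye = -210.5/(3) = -70.167.

-70.2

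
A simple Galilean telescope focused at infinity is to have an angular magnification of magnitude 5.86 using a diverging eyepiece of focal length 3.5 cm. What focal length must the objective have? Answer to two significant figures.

21 cm

|M| = f_obj/|f_eye|, so f_obj = |M| x |f_eye| = 5.86 x 3.5 = 20.510 cm.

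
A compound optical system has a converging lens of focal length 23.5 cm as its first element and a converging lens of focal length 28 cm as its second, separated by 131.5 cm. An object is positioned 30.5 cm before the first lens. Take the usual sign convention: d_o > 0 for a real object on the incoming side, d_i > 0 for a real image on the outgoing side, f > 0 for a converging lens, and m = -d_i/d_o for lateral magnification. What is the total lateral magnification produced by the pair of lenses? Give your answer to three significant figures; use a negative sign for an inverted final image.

84.9

Applying the thin-lens equation to the first lens, 1/23.5 = 1/30.5 + 1/d_i1, which gives d_i1 = 102.393 cm.
Its lateral magnification is m_1 = -d_i1/d_o1 = -(102.393)/30.5 = -3.3571.
Object distance for lens 2: d_o2 = 131.5 - 102.393 = 29.107 cm.
Applying the thin-lens equation again with f_2 = 28 cm and d_o2 = 29.107 cm gives d_i2 = 736.129 cm.
m_2 = -(736.129)/(29.107) = -25.2903.
Overall magnification: m = m_1 m_2 = 84.9032.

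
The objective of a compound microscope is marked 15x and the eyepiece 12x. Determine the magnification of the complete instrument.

180

The overall magnification of a compound microscope is the product of the objective and eyepiece magnifications:
M = M_obj x M_eye = 15 x 12 = 180.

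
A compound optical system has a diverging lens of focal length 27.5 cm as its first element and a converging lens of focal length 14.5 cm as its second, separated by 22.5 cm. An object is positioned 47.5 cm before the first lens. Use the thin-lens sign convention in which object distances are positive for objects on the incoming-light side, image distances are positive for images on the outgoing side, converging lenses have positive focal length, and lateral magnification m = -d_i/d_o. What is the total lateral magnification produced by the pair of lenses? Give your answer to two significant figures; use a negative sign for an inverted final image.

First lens: d_i1 = 1/(1/(-27.5) - 1/47.5) = -17.417 cm.
m_1 = -(-17.417)/47.5 = 0.3667.
The intermediate image is virtual, 17.417 cm to the left of lens 1, so d_o2 = L - d_i1 = 22.5 - (-17.417) = 39.917 cm.
Second lens: d_i2 = 1/(1/14.5 - 1/(39.917)) = 22.772 cm.
m_2 = -(22.772)/(39.917) = -0.5705.
The system's lateral magnification is m_1 m_2 = (0.3667)(-0.5705) = -0.2092.

-0.21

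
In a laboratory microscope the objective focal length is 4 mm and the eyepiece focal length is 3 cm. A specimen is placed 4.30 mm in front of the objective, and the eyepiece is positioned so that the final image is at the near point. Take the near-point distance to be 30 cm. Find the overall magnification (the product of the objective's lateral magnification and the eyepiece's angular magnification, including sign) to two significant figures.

-150

Convert to cm: f_obj = 4 mm = 0.4 cm; d_o = 4.30 mm = 0.43 cm.
Objective: 1/d_i = 1/f_obj - 1/d_o = 1/0.4 - 1/0.43 = 0.17442 cm^-1, so d_i = 5.733 cm.
m_obj = -d_i/d_o = -5.733/0.43 = -13.333.
Eyepiece angular magnification (image at near point): M_eye = 1 + D/f_e = 1 + 30/3 = 11.000.
Overall M = m_obj x M_eye = (-13.333)(11.000) = -146.67.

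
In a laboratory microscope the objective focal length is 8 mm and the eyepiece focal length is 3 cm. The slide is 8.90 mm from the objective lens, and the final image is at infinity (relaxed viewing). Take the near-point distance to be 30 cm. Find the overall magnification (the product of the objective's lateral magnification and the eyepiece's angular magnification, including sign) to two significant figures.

Convert to cm: f_obj = 8 mm = 0.8 cm; d_o = 8.90 mm = 0.89 cm.
Objective: 1/d_i = 1/f_obj - 1/d_o = 1/0.8 - 1/0.89 = 0.12640 cm^-1, so d_i = 7.911 cm.
m_obj = -d_i/d_o = -7.911/0.89 = -8.889.
Eyepiece angular magnification (image at infinity): M_eye = D/f_e = 30/3 = 10.000.
Overall M = m_obj x M_eye = (-8.889)(10.000) = -88.89.

-89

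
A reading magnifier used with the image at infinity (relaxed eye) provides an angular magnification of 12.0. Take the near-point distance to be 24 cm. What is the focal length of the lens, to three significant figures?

2.00 cm

For the image at infinity, M = D/f.
f = D/M = 24/12.0 = 2.000 cm.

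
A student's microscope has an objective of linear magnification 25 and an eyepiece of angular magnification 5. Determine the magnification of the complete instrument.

125

The overall magnification of a compound microscope is the product of the objective and eyepiece magnifications:
M = M_obj x M_eye = 25 x 5 = 125.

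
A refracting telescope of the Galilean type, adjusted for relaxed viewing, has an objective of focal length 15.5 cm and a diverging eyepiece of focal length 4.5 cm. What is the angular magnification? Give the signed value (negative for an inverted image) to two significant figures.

M = -f_obj/f_eye = -15.5/(-4.5) = 3.444.

3.4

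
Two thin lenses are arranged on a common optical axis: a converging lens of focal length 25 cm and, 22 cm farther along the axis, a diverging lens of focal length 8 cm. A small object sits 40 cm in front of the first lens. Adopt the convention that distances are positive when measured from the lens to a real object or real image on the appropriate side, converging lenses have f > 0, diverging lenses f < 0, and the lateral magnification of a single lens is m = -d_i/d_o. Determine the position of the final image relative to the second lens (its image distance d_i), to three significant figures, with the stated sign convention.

-9.75 cm

First lens: d_i1 = 1/(1/25 - 1/40) = 66.667 cm.
Since 66.667 cm > 22 cm, the first image lies past the second lens and serves as a virtual object: d_o2 = L - d_i1 = -44.667 cm.
Second lens: d_i2 = 1/(1/(-8) - 1/(-44.667)) = -9.745 cm.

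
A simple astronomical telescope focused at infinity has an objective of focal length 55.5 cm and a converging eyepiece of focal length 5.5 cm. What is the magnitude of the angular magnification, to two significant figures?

10

|M| = f_obj/|f_eye| = 55.5/5.5 = 10.091.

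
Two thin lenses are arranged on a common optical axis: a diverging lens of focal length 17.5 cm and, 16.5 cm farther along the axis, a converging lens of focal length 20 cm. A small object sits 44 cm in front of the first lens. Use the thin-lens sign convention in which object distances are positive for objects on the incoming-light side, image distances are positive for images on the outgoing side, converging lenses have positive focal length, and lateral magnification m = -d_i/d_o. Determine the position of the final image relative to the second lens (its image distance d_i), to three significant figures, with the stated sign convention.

64.3 cm

Lens 1: 1/d_i1 = 1/f_1 - 1/d_o1 = 1/(-17.5) - 1/44 = -0.07987 cm^-1, so d_i1 = -12.520 cm.
The intermediate image is virtual, 12.520 cm to the left of lens 1, so d_o2 = L - d_i1 = 16.5 - (-12.520) = 29.020 cm.
Lens 2: 1/d_i2 = 1/f_2 - 1/d_o2 = 1/20 - 1/(29.020) = 0.01554 cm^-1, so d_i2 = 64.344 cm.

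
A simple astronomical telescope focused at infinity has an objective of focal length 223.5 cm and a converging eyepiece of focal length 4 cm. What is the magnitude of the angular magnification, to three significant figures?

|M| = f_obj/|f_eye| = 223.5/4 = 55.875.

55.9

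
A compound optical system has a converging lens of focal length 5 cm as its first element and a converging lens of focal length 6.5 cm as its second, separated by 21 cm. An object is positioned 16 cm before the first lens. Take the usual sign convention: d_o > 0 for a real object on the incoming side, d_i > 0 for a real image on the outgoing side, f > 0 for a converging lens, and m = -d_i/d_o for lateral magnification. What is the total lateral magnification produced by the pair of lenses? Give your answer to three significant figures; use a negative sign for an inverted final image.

Lens 1: 1/d_i1 = 1/f_1 - 1/d_o1 = 1/5 - 1/16 = 0.13750 cm^-1, so d_i1 = 7.273 cm.
m_1 = -(7.273)/16 = -0.4545.
The intermediate image is 7.273 cm to the right of lens 1, so d_o2 = L - d_i1 = 21 - 7.273 = 13.727 cm.
Lens 2: 1/d_i2 = 1/f_2 - 1/d_o2 = 1/6.5 - 1/(13.727) = 0.08100 cm^-1, so d_i2 = 12.346 cm.
m_2 = -(12.346)/(13.727) = -0.8994.
Total m = m_1 x m_2 = (-0.4545)(-0.8994) = 0.4088.

0.409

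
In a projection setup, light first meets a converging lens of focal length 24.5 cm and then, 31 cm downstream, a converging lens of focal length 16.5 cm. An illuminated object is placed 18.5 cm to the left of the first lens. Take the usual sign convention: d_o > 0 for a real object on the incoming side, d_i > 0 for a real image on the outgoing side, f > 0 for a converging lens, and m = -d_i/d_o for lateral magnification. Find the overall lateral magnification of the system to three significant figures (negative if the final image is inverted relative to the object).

Lens 1: 1/d_i1 = 1/f_1 - 1/d_o1 = 1/24.5 - 1/18.5 = -0.01324 cm^-1, so d_i1 = -75.542 cm.
m_1 = -(-75.542)/18.5 = 4.0833.
The intermediate image is virtual, 75.542 cm to the left of lens 1, so d_o2 = L - d_i1 = 31 - (-75.542) = 106.542 cm.
Lens 2: 1/d_i2 = 1/f_2 - 1/d_o2 = 1/16.5 - 1/(106.542) = 0.05122 cm^-1, so d_i2 = 19.524 cm.
m_2 = -(19.524)/(106.542) = -0.1832.
The system's lateral magnification is m_1 m_2 = (4.0833)(-0.1832) = -0.7483.

-0.748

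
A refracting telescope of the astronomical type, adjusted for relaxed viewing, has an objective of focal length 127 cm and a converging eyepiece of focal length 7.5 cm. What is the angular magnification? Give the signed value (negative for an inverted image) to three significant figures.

-16.9

M = -f_obj/f_eye = -127/(7.5) = -16.933.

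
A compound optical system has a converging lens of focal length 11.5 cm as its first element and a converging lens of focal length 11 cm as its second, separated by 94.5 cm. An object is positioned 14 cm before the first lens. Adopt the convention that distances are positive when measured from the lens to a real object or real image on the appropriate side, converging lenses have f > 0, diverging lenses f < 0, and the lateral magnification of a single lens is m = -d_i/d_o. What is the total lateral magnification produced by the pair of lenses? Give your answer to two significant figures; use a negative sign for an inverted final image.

2.6

Applying the thin-lens equation to the first lens, 1/11.5 = 1/14 + 1/d_i1, which gives d_i1 = 64.400 cm.
Its lateral magnification is m_1 = -d_i1/d_o1 = -(64.400)/14 = -4.6000.
The intermediate image is 64.400 cm to the right of lens 1, so d_o2 = L - d_i1 = 94.5 - 64.400 = 30.100 cm.
Applying the thin-lens equation again with f_2 = 11 cm and d_o2 = 30.100 cm gives d_i2 = 17.335 cm.
m_2 = -(17.335)/(30.100) = -0.5759.
The system's lateral magnification is m_1 m_2 = (-4.6000)(-0.5759) = 2.6492.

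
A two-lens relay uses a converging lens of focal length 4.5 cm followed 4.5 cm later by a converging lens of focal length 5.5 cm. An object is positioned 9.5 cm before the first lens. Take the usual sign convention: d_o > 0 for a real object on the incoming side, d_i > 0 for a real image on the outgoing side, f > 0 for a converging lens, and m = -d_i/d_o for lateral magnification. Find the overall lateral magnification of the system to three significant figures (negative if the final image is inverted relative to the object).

First lens: d_i1 = 1/(1/4.5 - 1/9.5) = 8.550 cm.
m_1 = -(8.550)/9.5 = -0.9000.
This image would form 8.550 cm past lens 1, i.e. 4.050 cm beyond lens 2, so it is a virtual object for lens 2: d_o2 = 4.5 - 8.550 = -4.050 cm.
Second lens: d_i2 = 1/(1/5.5 - 1/(-4.050)) = 2.332 cm.
m_2 = -(2.332)/(-4.050) = 0.5759.
Total m = m_1 x m_2 = (-0.9000)(0.5759) = -0.5183.

-0.518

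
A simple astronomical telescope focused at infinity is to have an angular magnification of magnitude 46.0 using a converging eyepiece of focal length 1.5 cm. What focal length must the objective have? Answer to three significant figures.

69.0 cm

|M| = f_obj/|f_eye|, so f_obj = |M| x |f_eye| = 46.0 x 1.5 = 69.000 cm.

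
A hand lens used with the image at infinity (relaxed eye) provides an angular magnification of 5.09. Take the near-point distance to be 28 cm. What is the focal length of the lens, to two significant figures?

5.5 cm

For the image at infinity, M = D/f.
f = D/M = 28/5.09 = 5.501 cm.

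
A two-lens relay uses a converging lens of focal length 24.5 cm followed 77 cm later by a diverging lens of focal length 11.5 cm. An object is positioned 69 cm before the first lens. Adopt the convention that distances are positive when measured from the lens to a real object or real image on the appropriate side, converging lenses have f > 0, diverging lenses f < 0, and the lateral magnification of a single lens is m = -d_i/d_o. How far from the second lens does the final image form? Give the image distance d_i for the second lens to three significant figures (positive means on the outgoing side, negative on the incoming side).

-8.88 cm

Applying the thin-lens equation to the first lens, 1/24.5 = 1/69 + 1/d_i1, which gives d_i1 = 37.989 cm.
That image sits 39.011 cm in front of the second lens, so d_o2 = 39.011 cm.
Applying the thin-lens equation again with f_2 = -11.5 cm and d_o2 = 39.011 cm gives d_i2 = -8.882 cm.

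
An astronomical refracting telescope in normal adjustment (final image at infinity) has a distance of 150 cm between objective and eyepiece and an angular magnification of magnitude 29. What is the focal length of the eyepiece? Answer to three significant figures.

5.00 cm

In normal adjustment the tube length equals f_obj + f_eye and |M| = f_obj/f_eye.
So f_obj = 29 f_eye and 29 f_eye + f_eye = 150 cm, giving f_eye = 150/30 = 5.000 cm and f_obj = 145.000 cm.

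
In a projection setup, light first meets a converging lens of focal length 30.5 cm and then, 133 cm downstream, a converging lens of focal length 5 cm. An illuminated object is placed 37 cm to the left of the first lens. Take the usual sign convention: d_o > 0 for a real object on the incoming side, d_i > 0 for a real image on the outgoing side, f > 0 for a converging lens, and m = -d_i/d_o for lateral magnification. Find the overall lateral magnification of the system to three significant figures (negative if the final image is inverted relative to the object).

First lens: d_i1 = 1/(1/30.5 - 1/37) = 173.615 cm.
m_1 = -(173.615)/37 = -4.6923.
Since 173.615 cm > 133 cm, the first image lies past the second lens and serves as a virtual object: d_o2 = L - d_i1 = -40.615 cm.
Second lens: d_i2 = 1/(1/5 - 1/(-40.615)) = 4.452 cm.
m_2 = -(4.452)/(-40.615) = 0.1096.
The system's lateral magnification is m_1 m_2 = (-4.6923)(0.1096) = -0.5143.

-0.514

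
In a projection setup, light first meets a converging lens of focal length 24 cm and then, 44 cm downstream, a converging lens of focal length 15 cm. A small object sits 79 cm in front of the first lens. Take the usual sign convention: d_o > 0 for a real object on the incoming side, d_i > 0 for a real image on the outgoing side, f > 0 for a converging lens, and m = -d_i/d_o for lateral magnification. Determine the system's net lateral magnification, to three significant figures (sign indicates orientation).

-1.20

First lens: d_i1 = 1/(1/24 - 1/79) = 34.473 cm.
m_1 = -(34.473)/79 = -0.4364.
Object distance for lens 2: d_o2 = 44 - 34.473 = 9.527 cm.
Second lens: d_i2 = 1/(1/15 - 1/(9.527)) = -26.113 cm.
m_2 = -(-26.113)/(9.527) = 2.7409.
Overall magnification: m = m_1 m_2 = -1.1960.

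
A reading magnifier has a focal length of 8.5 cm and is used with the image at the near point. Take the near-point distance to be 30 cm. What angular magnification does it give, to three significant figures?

M = 1 + D/f = 1 + 30/8.5 = 4.529.

4.53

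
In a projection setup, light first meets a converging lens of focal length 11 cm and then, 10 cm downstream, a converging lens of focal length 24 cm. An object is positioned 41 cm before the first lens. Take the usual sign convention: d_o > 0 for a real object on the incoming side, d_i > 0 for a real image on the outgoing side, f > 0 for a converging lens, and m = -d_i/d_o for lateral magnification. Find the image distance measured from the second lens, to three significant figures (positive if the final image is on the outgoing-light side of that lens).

First lens: d_i1 = 1/(1/11 - 1/41) = 15.033 cm.
Since 15.033 cm > 10 cm, the first image lies past the second lens and serves as a virtual object: d_o2 = L - d_i1 = -5.033 cm.
Second lens: d_i2 = 1/(1/24 - 1/(-5.033)) = 4.161 cm.

4.16 cm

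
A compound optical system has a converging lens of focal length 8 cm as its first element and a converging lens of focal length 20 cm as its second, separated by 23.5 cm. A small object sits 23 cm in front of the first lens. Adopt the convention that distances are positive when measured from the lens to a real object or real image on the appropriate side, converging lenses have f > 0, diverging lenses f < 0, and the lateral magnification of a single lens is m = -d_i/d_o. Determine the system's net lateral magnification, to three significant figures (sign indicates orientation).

-1.22

Applying the thin-lens equation to the first lens, 1/8 = 1/23 + 1/d_i1, which gives d_i1 = 12.267 cm.
Its lateral magnification is m_1 = -d_i1/d_o1 = -(12.267)/23 = -0.5333.
That image sits 11.233 cm in front of the second lens, so d_o2 = 11.233 cm.
Applying the thin-lens equation again with f_2 = 20 cm and d_o2 = 11.233 cm gives d_i2 = -25.627 cm.
m_2 = -(-25.627)/(11.233) = 2.2814.
Total m = m_1 x m_2 = (-0.5333)(2.2814) = -1.2167.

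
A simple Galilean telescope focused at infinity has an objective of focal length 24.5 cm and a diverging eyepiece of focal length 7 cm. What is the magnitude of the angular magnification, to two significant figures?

|M| = f_obj/|f_eye| = 24.5/7 = 3.500.

3.5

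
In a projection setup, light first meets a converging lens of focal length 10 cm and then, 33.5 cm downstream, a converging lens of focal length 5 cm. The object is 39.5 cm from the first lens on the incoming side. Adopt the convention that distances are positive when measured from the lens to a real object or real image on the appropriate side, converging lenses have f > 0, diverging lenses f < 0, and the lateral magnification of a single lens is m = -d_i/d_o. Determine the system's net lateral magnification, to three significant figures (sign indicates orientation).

0.112

Applying the thin-lens equation to the first lens, 1/10 = 1/39.5 + 1/d_i1, which gives d_i1 = 13.390 cm.
Its lateral magnification is m_1 = -d_i1/d_o1 = -(13.390)/39.5 = -0.3390.
Object distance for lens 2: d_o2 = 33.5 - 13.390 = 20.110 cm.
Applying the thin-lens equation again with f_2 = 5 cm and d_o2 = 20.110 cm gives d_i2 = 6.655 cm.
m_2 = -(6.655)/(20.110) = -0.3309.
The system's lateral magnification is m_1 m_2 = (-0.3390)(-0.3309) = 0.1122.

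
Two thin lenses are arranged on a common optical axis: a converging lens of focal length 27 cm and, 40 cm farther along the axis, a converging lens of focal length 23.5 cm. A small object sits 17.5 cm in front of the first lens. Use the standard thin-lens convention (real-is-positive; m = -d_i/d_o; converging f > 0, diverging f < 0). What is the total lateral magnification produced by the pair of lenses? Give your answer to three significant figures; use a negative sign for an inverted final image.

-1.01

Applying the thin-lens equation to the first lens, 1/27 = 1/17.5 + 1/d_i1, which gives d_i1 = -49.737 cm.
Its lateral magnification is m_1 = -d_i1/d_o1 = -(-49.737)/17.5 = 2.8421.
The intermediate image is virtual, 49.737 cm to the left of lens 1, so d_o2 = L - d_i1 = 40 - (-49.737) = 89.737 cm.
Applying the thin-lens equation again with f_2 = 23.5 cm and d_o2 = 89.737 cm gives d_i2 = 31.838 cm.
m_2 = -(31.838)/(89.737) = -0.3548.
Overall magnification: m = m_1 m_2 = -1.0083.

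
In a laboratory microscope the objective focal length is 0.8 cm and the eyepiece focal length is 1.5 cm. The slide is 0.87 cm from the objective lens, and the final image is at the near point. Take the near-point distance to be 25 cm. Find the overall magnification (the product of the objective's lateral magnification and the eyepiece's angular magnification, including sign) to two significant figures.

-200

Objective: 1/d_i = 1/f_obj - 1/d_o = 1/0.8 - 1/0.87 = 0.10057 cm^-1, so d_i = 9.943 cm.
m_obj = -d_i/d_o = -9.943/0.87 = -11.429.
Eyepiece angular magnification (image at near point): M_eye = 1 + D/f_e = 1 + 25/1.5 = 17.667.
Overall M = m_obj x M_eye = (-11.429)(17.667) = -201.90.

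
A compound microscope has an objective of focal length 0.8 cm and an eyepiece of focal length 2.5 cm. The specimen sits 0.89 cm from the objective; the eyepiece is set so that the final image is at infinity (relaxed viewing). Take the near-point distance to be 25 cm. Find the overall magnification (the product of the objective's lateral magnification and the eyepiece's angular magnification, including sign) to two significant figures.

-89

Objective: 1/d_i = 1/f_obj - 1/d_o = 1/0.8 - 1/0.89 = 0.12640 cm^-1, so d_i = 7.911 cm.
m_obj = -d_i/d_o = -7.911/0.89 = -8.889.
Eyepiece angular magnification (image at infinity): M_eye = D/f_e = 25/2.5 = 10.000.
Overall M = m_obj x M_eye = (-8.889)(10.000) = -88.89.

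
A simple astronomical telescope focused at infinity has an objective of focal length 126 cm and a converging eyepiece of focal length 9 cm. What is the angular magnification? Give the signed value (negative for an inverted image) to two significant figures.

M = -f_obj/f_eye = -126/(9) = -14.000.

-14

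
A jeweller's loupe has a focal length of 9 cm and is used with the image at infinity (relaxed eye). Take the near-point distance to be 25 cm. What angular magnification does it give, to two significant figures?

2.8

M = D/f = 25/9 = 2.778.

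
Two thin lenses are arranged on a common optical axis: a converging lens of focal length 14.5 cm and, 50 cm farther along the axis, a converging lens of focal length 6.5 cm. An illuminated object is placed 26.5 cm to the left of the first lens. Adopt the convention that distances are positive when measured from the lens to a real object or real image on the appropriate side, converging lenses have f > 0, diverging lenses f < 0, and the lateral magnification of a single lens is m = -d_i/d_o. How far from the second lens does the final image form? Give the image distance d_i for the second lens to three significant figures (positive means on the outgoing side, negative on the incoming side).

First lens: d_i1 = 1/(1/14.5 - 1/26.5) = 32.021 cm.
Object distance for lens 2: d_o2 = 50 - 32.021 = 17.979 cm.
Second lens: d_i2 = 1/(1/6.5 - 1/(17.979)) = 10.181 cm.

10.2 cm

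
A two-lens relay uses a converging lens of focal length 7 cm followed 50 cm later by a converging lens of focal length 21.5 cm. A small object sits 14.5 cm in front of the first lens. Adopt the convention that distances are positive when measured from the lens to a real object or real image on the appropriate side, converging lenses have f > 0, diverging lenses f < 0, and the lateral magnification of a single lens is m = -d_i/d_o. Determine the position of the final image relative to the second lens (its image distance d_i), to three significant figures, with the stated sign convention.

52.4 cm

First lens: d_i1 = 1/(1/7 - 1/14.5) = 13.533 cm.
The intermediate image is 13.533 cm to the right of lens 1, so d_o2 = L - d_i1 = 50 - 13.533 = 36.467 cm.
Second lens: d_i2 = 1/(1/21.5 - 1/(36.467)) = 52.385 cm.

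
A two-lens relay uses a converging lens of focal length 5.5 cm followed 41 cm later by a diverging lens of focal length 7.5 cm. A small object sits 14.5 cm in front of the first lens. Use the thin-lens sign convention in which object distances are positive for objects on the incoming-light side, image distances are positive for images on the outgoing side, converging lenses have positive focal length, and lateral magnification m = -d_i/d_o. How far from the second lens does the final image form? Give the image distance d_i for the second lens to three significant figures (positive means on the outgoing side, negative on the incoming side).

-6.08 cm

Applying the thin-lens equation to the first lens, 1/5.5 = 1/14.5 + 1/d_i1, which gives d_i1 = 8.861 cm.
Object distance for lens 2: d_o2 = 41 - 8.861 = 32.139 cm.
Applying the thin-lens equation again with f_2 = -7.5 cm and d_o2 = 32.139 cm gives d_i2 = -6.081 cm.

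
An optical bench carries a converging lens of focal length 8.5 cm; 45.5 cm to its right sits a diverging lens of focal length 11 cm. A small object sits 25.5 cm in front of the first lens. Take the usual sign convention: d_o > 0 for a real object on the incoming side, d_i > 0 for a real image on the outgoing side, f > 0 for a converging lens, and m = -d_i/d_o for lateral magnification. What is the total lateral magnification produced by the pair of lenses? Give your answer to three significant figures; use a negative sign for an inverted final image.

First lens: d_i1 = 1/(1/8.5 - 1/25.5) = 12.750 cm.
m_1 = -(12.750)/25.5 = -0.5000.
The intermediate image is 12.750 cm to the right of lens 1, so d_o2 = L - d_i1 = 45.5 - 12.750 = 32.750 cm.
Second lens: d_i2 = 1/(1/(-11) - 1/(32.750)) = -8.234 cm.
m_2 = -(-8.234)/(32.750) = 0.2514.
The system's lateral magnification is m_1 m_2 = (-0.5000)(0.2514) = -0.1257.

-0.126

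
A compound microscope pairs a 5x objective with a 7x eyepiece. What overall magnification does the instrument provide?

35

The overall magnification of a compound microscope is the product of the objective and eyepiece magnifications:
M = M_obj x M_eye = 5 x 7 = 35.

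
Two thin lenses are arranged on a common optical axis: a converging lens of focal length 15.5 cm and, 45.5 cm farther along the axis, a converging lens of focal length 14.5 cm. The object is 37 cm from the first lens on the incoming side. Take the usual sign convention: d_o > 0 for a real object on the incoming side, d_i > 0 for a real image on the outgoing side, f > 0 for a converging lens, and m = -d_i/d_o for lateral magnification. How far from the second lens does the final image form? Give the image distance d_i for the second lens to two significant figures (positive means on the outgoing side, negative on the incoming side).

Applying the thin-lens equation to the first lens, 1/15.5 = 1/37 + 1/d_i1, which gives d_i1 = 26.674 cm.
The intermediate image is 26.674 cm to the right of lens 1, so d_o2 = L - d_i1 = 45.5 - 26.674 = 18.826 cm.
Applying the thin-lens equation again with f_2 = 14.5 cm and d_o2 = 18.826 cm gives d_i2 = 63.106 cm.

63 cm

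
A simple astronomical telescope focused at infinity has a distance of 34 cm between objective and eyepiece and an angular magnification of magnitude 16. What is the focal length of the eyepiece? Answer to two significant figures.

In normal adjustment the tube length equals f_obj + f_eye and |M| = f_obj/f_eye.
So f_obj = 16 f_eye and 16 f_eye + f_eye = 34 cm, giving f_eye = 34/17 = 2.000 cm and f_obj = 32.000 cm.

2.0 cm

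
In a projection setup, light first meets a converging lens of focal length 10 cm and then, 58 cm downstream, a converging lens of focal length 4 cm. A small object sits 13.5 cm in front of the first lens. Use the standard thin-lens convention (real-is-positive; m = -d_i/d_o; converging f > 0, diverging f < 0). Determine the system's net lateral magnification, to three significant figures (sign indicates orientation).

First lens: d_i1 = 1/(1/10 - 1/13.5) = 38.571 cm.
m_1 = -(38.571)/13.5 = -2.8571.
That image sits 19.429 cm in front of the second lens, so d_o2 = 19.429 cm.
Second lens: d_i2 = 1/(1/4 - 1/(19.429)) = 5.037 cm.
m_2 = -(5.037)/(19.429) = -0.2593.
Overall magnification: m = m_1 m_2 = 0.7407.

0.741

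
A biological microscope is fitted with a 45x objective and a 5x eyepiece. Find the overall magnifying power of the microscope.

225

The overall magnification of a compound microscope is the product of the objective and eyepiece magnifications:
M = M_obj x M_eye = 45 x 5 = 225.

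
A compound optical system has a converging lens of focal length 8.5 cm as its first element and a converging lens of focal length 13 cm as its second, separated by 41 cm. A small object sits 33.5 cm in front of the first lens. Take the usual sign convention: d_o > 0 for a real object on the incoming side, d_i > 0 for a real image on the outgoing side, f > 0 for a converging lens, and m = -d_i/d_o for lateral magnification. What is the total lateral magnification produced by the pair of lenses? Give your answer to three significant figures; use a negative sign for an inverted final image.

0.266

Lens 1: 1/d_i1 = 1/f_1 - 1/d_o1 = 1/8.5 - 1/33.5 = 0.08780 cm^-1, so d_i1 = 11.390 cm.
m_1 = -(11.390)/33.5 = -0.3400.
That image sits 29.610 cm in front of the second lens, so d_o2 = 29.610 cm.
Lens 2: 1/d_i2 = 1/f_2 - 1/d_o2 = 1/13 - 1/(29.610) = 0.04315 cm^-1, so d_i2 = 23.175 cm.
m_2 = -(23.175)/(29.610) = -0.7827.
The system's lateral magnification is m_1 m_2 = (-0.3400)(-0.7827) = 0.2661.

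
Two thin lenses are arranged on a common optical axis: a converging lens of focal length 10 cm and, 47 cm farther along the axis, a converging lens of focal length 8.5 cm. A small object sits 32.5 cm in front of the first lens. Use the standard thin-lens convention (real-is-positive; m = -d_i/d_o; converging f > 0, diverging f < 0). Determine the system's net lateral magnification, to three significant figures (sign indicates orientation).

0.157

Lens 1: 1/d_i1 = 1/f_1 - 1/d_o1 = 1/10 - 1/32.5 = 0.06923 cm^-1, so d_i1 = 14.444 cm.
m_1 = -(14.444)/32.5 = -0.4444.
Object distance for lens 2: d_o2 = 47 - 14.444 = 32.556 cm.
Lens 2: 1/d_i2 = 1/f_2 - 1/d_o2 = 1/8.5 - 1/(32.556) = 0.08693 cm^-1, so d_i2 = 11.503 cm.
m_2 = -(11.503)/(32.556) = -0.3533.
Overall magnification: m = m_1 m_2 = 0.1570.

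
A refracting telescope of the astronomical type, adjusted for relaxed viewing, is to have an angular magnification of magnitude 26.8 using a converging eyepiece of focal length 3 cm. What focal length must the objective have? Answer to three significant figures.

|M| = f_obj/|f_eye|, so f_obj = |M| x |f_eye| = 26.8 x 3 = 80.400 cm.

80.4 cm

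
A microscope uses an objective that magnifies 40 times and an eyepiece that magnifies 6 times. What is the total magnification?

240

The overall magnification of a compound microscope is the product of the objective and eyepiece magnifications:
M = M_obj x M_eye = 40 x 6 = 240.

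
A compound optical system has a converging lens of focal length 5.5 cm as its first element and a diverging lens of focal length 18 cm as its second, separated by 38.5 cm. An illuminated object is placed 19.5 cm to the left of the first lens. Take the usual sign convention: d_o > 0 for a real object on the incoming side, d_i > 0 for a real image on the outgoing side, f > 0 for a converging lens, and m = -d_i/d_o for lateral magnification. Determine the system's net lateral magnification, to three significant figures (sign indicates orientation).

Lens 1: 1/d_i1 = 1/f_1 - 1/d_o1 = 1/5.5 - 1/19.5 = 0.13054 cm^-1, so d_i1 = 7.661 cm.
m_1 = -(7.661)/19.5 = -0.3929.
That image sits 30.839 cm in front of the second lens, so d_o2 = 30.839 cm.
Lens 2: 1/d_i2 = 1/f_2 - 1/d_o2 = 1/(-18) - 1/(30.839) = -0.08798 cm^-1, so d_i2 = -11.366 cm.
m_2 = -(-11.366)/(30.839) = 0.3686.
Total m = m_1 x m_2 = (-0.3929)(0.3686) = -0.1448.

-0.145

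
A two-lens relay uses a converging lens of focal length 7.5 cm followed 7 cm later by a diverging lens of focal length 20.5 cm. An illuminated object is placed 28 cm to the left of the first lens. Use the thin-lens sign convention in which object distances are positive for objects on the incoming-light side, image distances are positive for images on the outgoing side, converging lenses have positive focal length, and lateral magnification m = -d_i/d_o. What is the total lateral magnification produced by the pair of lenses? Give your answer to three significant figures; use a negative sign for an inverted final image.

-0.435

First lens: d_i1 = 1/(1/7.5 - 1/28) = 10.244 cm.
m_1 = -(10.244)/28 = -0.3659.
This image would form 10.244 cm past lens 1, i.e. 3.244 cm beyond lens 2, so it is a virtual object for lens 2: d_o2 = 7 - 10.244 = -3.244 cm.
Second lens: d_i2 = 1/(1/(-20.5) - 1/(-3.244)) = 3.854 cm.
m_2 = -(3.854)/(-3.244) = 1.1880.
Total m = m_1 x m_2 = (-0.3659)(1.1880) = -0.4346.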